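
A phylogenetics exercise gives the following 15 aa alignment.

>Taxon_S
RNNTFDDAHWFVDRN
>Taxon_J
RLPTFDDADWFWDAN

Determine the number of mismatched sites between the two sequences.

Mismatches occur at site 2 (N↔L), site 3 (N↔P), site 9 (H↔D), site 12 (V↔W), site 14 (R↔A).
That gives 5 mismatches out of 15 aligned sites, so the Hamming distance is 5.

5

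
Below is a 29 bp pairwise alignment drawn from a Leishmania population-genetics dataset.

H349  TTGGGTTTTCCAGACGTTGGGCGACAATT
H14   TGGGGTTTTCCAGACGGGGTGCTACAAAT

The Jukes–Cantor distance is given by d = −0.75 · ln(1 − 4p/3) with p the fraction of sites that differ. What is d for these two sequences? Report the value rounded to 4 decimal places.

The sequences differ at positions 2 (T/G), 17 (T/G), 18 (T/G), 20 (G/T), 23 (G/T), 28 (T/A).
p = 6/29 = 0.206897.
d = −0.75 · ln(1 − (4/3)·0.206897) = −0.75 · ln(0.724137) = −0.75 · (-0.322775) = 0.2421.

0.2421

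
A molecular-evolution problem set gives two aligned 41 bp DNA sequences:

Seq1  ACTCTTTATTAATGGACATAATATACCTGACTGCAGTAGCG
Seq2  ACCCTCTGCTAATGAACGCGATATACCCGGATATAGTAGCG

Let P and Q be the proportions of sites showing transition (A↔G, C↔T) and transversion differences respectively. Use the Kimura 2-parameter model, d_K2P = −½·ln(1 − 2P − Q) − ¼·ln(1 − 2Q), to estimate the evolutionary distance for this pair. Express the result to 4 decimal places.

0.4830

Mismatches occur at site 3 (T→C, transition), site 6 (T→C, transition), site 8 (A→G, transition), site 9 (T→C, transition), site 15 (G→A, transition), site 18 (A→G, transition), site 19 (T→C, transition), site 20 (A→G, transition), site 28 (T→C, transition), site 30 (A→G, transition), site 31 (C→A, transversion), site 33 (G→A, transition), site 34 (C→T, transition).
Of the 13 differences, 12 transitions and 1 transversion over 41 sites: P = 12/41 = 0.292683, Q = 1/41 = 0.024390.
d = −0.5·ln(0.390244) − 0.25·ln(0.951220) = −0.5·(-0.940983) − 0.25·(-0.050010) = 0.4830.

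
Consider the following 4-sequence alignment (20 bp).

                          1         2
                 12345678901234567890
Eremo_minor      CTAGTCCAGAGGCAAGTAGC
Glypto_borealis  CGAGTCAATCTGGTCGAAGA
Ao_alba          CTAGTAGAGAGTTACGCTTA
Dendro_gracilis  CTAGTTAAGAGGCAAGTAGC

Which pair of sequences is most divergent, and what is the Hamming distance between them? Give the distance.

12

Pairwise Hamming distances:
  Eremo_minor vs Glypto_borealis: 10
  Eremo_minor vs Ao_alba: 9
  Eremo_minor vs Dendro_gracilis: 2
  Glypto_borealis vs Ao_alba: 12
  Glypto_borealis vs Dendro_gracilis: 10
  Ao_alba vs Dendro_gracilis: 9
The largest is 12, between Glypto_borealis and Ao_alba.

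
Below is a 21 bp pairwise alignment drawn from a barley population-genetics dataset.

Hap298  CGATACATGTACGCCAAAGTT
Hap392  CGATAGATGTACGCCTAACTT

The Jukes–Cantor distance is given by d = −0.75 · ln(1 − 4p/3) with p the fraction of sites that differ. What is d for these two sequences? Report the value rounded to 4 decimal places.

Differing sites — 6:C/G; 16:A/T; 19:G/C.
p = 3/21 = 0.142857.
d = −0.75 · ln(1 − (4/3)·0.142857) = −0.75 · ln(0.809524) = −0.75 · (-0.211309) = 0.1585.

0.1585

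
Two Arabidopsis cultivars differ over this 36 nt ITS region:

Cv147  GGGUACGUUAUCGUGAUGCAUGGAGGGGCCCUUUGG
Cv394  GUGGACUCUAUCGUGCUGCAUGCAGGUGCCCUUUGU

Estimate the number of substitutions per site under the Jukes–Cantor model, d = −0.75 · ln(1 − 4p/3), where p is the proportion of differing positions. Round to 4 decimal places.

The sequences differ at positions 2 (G/U), 4 (U/G), 7 (G/U), 8 (U/C), 16 (A/C), 23 (G/C), 27 (G/U), 36 (G/U).
p = 8/36 = 0.222222.
d = −0.75 · ln(1 − (4/3)·0.222222) = −0.75 · ln(0.703704) = −0.75 · (-0.351397) = 0.2635.

0.2635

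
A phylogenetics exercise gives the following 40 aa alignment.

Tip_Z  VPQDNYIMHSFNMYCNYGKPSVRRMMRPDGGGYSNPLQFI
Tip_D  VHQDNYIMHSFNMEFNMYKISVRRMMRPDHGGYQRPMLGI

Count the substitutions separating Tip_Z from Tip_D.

Mismatches occur at site 2 (P/H), site 14 (Y/E), site 15 (C/F), site 17 (Y/M), site 18 (G/Y), site 20 (P/I), site 30 (G/H), site 34 (S/Q), site 35 (N/R), site 37 (L/M), site 38 (Q/L), site 39 (F/G).
That gives 12 mismatches out of 40 aligned sites, so the Hamming distance is 12.

12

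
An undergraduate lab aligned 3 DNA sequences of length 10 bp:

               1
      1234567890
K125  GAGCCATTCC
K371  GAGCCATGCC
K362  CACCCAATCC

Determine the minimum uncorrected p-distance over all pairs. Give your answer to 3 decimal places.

0.100

Pairwise Hamming distances:
  K125 vs K371: 1
  K125 vs K362: 3
  K371 vs K362: 4
The smallest is 1 mismatch, between K125 and K371; p = 1/10 = 0.100.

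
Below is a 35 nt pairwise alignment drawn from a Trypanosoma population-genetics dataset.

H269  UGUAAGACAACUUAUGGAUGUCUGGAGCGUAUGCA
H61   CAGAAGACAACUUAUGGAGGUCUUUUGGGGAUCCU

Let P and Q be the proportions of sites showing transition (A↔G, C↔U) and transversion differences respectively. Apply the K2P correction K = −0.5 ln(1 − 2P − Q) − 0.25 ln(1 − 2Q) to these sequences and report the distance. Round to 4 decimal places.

0.4127

Mismatches occur at site 1 (U/C, transition), site 2 (G/A, transition), site 3 (U/G, transversion), site 19 (U/G, transversion), site 24 (G/U, transversion), site 25 (G/U, transversion), site 26 (A/U, transversion), site 28 (C/G, transversion), site 30 (U/G, transversion), site 33 (G/C, transversion), site 35 (A/U, transversion).
Of the 11 differences, 2 transitions and 9 transversions over 35 sites: P = 2/35 = 0.057143, Q = 9/35 = 0.257143.
d = −0.5·ln(0.628571) − 0.25·ln(0.485714) = −0.5·(-0.464306) − 0.25·(-0.722135) = 0.4127.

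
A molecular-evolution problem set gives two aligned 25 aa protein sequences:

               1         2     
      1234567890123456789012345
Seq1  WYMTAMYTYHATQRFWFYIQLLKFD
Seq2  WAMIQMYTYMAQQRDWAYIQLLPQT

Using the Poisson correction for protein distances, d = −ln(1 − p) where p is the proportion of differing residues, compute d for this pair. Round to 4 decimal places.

Differing sites — 2:Y/A; 4:T/I; 5:A/Q; 10:H/M; 12:T/Q; 15:F/D; 17:F/A; 23:K/P; 24:F/Q; 25:D/T.
p = 10/25 = 0.400000.
d = −ln(1 − 0.400000) = −ln(0.600000) = 0.5108.

0.5108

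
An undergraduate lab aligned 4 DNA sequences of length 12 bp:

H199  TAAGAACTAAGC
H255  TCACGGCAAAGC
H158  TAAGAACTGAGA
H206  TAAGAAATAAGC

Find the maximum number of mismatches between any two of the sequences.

7

Pairwise Hamming distances:
  H199 vs H255: 5
  H199 vs H158: 2
  H199 vs H206: 1
  H255 vs H158: 7
  H255 vs H206: 6
  H158 vs H206: 3
The largest is 7, between H255 and H158.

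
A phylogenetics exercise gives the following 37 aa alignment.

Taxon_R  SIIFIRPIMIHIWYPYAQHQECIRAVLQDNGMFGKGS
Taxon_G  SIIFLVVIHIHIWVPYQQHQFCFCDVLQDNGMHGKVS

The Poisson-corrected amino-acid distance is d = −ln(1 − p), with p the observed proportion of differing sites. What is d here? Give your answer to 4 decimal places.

Mismatches occur at site 5 (I/L), site 6 (R/V), site 7 (P/V), site 9 (M/H), site 14 (Y/V), site 17 (A/Q), site 21 (E/F), site 23 (I/F), site 24 (R/C), site 25 (A/D), site 33 (F/H), site 36 (G/V).
p = 12/37 = 0.324324.
d = −ln(1 − 0.324324) = −ln(0.675676) = 0.3920.

0.3920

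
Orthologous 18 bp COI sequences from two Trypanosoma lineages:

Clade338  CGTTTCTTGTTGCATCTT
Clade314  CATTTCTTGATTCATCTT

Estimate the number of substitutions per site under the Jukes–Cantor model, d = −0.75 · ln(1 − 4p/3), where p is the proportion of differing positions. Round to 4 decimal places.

The sequences differ at positions 2 (G/A), 10 (T/A), 12 (G/T).
p = 3/18 = 0.166667.
d = −0.75 · ln(1 − (4/3)·0.166667) = −0.75 · ln(0.777777) = −0.75 · (-0.251315) = 0.1885.

0.1885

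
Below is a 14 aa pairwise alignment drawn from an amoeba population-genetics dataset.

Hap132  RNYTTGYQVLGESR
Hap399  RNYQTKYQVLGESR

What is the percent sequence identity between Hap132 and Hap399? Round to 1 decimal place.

85.7%

Differing sites — 4:T/Q; 6:G/K.
12 of the 14 sites match, so the percent identity is 12/14 × 100 = 85.7%.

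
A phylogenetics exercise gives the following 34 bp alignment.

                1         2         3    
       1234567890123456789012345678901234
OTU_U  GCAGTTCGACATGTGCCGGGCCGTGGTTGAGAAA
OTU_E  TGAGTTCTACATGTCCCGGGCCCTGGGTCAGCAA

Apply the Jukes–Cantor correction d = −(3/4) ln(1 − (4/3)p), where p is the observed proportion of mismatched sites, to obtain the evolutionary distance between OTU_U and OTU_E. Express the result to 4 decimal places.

0.2824

Mismatches occur at site 1 (G/T), site 2 (C/G), site 8 (G/T), site 15 (G/C), site 23 (G/C), site 27 (T/G), site 29 (G/C), site 32 (A/C).
p = 8/34 = 0.235294.
d = −0.75 · ln(1 − (4/3)·0.235294) = −0.75 · ln(0.686275) = −0.75 · (-0.376477) = 0.2824.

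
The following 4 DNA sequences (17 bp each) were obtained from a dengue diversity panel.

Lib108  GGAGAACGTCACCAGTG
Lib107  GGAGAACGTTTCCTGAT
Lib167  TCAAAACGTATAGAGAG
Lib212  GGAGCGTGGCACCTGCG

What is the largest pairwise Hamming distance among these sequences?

13

Pairwise Hamming distances:
  Lib108 vs Lib107: 5
  Lib108 vs Lib167: 8
  Lib108 vs Lib212: 6
  Lib107 vs Lib167: 8
  Lib107 vs Lib212: 8
  Lib167 vs Lib212: 13
The largest is 13, between Lib167 and Lib212.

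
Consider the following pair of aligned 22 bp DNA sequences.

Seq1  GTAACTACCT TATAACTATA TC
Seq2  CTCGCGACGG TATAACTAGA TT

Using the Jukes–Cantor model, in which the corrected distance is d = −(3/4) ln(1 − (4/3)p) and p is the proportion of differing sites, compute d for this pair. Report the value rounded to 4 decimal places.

0.4975

Mismatches occur at site 1 (G↔C), site 3 (A↔C), site 4 (A↔G), site 6 (T↔G), site 9 (C↔G), site 10 (T↔G), site 19 (T↔G), site 22 (C↔T).
p = 8/22 = 0.363636.
d = −0.75 · ln(1 − (4/3)·0.363636) = −0.75 · ln(0.515152) = −0.75 · (-0.663293) = 0.4975.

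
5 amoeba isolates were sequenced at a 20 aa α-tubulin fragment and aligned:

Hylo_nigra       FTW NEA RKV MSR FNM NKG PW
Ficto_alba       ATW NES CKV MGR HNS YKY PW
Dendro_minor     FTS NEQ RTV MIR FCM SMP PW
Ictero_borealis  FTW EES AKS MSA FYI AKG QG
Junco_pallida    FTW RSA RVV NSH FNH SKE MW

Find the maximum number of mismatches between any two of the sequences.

15

Pairwise Hamming distances:
  Hylo_nigra vs Ficto_alba: 8
  Hylo_nigra vs Dendro_minor: 8
  Hylo_nigra vs Ictero_borealis: 10
  Hylo_nigra vs Junco_pallida: 9
  Ficto_alba vs Dendro_minor: 12
  Ficto_alba vs Ictero_borealis: 13
  Ficto_alba vs Junco_pallida: 14
  Dendro_minor vs Ictero_borealis: 15
  Dendro_minor vs Junco_pallida: 13
  Ictero_borealis vs Junco_pallida: 14
The largest is 15, between Dendro_minor and Ictero_borealis.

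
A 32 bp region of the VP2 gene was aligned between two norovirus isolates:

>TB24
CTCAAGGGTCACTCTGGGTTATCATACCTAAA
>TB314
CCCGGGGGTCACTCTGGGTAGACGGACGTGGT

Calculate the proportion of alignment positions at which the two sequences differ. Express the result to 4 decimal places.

0.3750

The sequences differ at positions 2 (T/C), 4 (A/G), 5 (A/G), 20 (T/A), 21 (A/G), 22 (T/A), 24 (A/G), 25 (T/G), 28 (C/G), 30 (A/G), 31 (A/G), 32 (A/T).
There are 12 differences over 32 sites, so p = 12/32 = 0.3750.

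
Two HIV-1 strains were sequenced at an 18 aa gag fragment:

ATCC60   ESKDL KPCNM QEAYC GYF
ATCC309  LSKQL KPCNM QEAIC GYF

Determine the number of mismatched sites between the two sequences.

The sequences differ at positions 1 (E/L), 4 (D/Q), 14 (Y/I).
That gives 3 mismatches out of 18 aligned sites, so the Hamming distance is 3.

3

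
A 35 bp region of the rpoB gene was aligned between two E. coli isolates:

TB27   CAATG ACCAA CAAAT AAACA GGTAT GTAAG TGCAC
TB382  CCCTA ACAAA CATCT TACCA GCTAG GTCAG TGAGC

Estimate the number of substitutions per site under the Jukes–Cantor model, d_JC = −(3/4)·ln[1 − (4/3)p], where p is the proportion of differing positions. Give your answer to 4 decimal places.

0.5128

Mismatches occur at site 2 (A→C), site 3 (A→C), site 5 (G→A), site 8 (C→A), site 13 (A→T), site 14 (A→C), site 16 (A→T), site 18 (A→C), site 22 (G→C), site 25 (T→G), site 28 (A→C), site 33 (C→A), site 34 (A→G).
p = 13/35 = 0.371429.
d = −0.75 · ln(1 − (4/3)·0.371429) = −0.75 · ln(0.504761) = −0.75 · (-0.683670) = 0.5128.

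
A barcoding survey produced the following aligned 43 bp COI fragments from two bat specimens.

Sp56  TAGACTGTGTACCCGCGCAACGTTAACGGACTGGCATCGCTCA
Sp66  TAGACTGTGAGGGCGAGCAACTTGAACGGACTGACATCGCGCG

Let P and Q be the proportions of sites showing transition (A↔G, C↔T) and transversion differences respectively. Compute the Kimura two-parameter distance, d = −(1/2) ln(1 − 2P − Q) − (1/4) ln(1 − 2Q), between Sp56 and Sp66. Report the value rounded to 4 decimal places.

Differing sites — 10:T/A (Tv); 11:A/G (Ti); 12:C/G (Tv); 13:C/G (Tv); 16:C/A (Tv); 22:G/T (Tv); 24:T/G (Tv); 34:G/A (Ti); 41:T/G (Tv); 43:A/G (Ti).
Of the 10 differences, 3 transitions and 7 transversions over 43 sites: P = 3/43 = 0.069767, Q = 7/43 = 0.162791.
d = −0.5·ln(0.697675) − 0.25·ln(0.674418) = −0.5·(-0.360002) − 0.25·(-0.393905) = 0.2785.

0.2785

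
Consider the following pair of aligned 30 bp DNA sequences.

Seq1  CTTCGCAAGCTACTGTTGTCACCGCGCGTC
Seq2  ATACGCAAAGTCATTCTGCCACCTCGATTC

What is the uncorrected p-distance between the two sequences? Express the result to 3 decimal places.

0.400

The sequences differ at positions 1 (C/A), 3 (T/A), 9 (G/A), 10 (C/G), 12 (A/C), 13 (C/A), 15 (G/T), 16 (T/C), 19 (T/C), 24 (G/T), 27 (C/A), 28 (G/T).
There are 12 differences over 30 sites, so p = 12/30 = 0.400.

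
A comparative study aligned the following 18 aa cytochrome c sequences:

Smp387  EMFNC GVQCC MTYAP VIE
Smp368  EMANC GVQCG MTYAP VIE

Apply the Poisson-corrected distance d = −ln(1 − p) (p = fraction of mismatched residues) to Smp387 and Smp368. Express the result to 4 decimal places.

The sequences differ at positions 3 (F/A), 10 (C/G).
p = 2/18 = 0.111111.
d = −ln(1 − 0.111111) = −ln(0.888889) = 0.1178.

0.1178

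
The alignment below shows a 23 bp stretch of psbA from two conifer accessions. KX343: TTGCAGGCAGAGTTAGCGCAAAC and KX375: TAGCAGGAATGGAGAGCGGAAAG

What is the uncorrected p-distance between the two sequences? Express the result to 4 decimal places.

Differing sites — 2:T/A; 8:C/A; 10:G/T; 11:A/G; 13:T/A; 14:T/G; 19:C/G; 23:C/G.
There are 8 differences over 23 sites, so p = 8/23 = 0.3478.

0.3478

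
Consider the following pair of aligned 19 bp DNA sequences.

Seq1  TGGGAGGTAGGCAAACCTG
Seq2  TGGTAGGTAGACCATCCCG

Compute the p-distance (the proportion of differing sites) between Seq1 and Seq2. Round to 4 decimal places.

0.2632

Mismatches occur at site 4 (G↔T), site 11 (G↔A), site 13 (A↔C), site 15 (A↔T), site 18 (T↔C).
There are 5 differences over 19 sites, so p = 5/19 = 0.2632.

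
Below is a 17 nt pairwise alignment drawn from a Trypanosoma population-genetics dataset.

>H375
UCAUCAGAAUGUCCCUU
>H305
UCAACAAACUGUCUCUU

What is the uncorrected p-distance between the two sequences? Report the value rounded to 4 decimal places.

Mismatches occur at site 4 (U/A), site 7 (G/A), site 9 (A/C), site 14 (C/U).
There are 4 differences over 17 sites, so p = 4/17 = 0.2353.

0.2353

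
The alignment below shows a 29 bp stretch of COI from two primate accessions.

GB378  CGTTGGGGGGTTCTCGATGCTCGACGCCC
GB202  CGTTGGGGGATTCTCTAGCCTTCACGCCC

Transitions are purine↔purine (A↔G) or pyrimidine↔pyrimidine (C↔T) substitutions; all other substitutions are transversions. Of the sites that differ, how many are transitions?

Mismatches occur at site 10 (G/A, transition), site 16 (G/T, transversion), site 18 (T/G, transversion), site 19 (G/C, transversion), site 22 (C/T, transition), site 23 (G/C, transversion).
Of the 6 differences, 2 transitions and 4 transversions, so the answer is 2.

2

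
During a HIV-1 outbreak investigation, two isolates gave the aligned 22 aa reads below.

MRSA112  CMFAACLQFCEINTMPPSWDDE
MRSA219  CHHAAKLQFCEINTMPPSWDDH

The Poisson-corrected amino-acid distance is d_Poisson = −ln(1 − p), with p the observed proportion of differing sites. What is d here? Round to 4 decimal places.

0.2007

The sequences differ at positions 2 (M/H), 3 (F/H), 6 (C/K), 22 (E/H).
p = 4/22 = 0.181818.
d = −ln(1 − 0.181818) = −ln(0.818182) = 0.2007.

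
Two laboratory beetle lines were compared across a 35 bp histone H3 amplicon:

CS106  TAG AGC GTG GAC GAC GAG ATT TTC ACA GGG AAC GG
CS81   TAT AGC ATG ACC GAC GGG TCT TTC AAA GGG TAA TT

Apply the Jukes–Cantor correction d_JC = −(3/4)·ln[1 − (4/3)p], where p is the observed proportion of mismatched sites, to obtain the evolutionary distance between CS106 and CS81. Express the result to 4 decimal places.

0.4582

Mismatches occur at site 3 (G/T), site 7 (G/A), site 10 (G/A), site 11 (A/C), site 17 (A/G), site 19 (A/T), site 20 (T/C), site 26 (C/A), site 31 (A/T), site 33 (C/A), site 34 (G/T), site 35 (G/T).
p = 12/35 = 0.342857.
d = −0.75 · ln(1 − (4/3)·0.342857) = −0.75 · ln(0.542857) = −0.75 · (-0.610909) = 0.4582.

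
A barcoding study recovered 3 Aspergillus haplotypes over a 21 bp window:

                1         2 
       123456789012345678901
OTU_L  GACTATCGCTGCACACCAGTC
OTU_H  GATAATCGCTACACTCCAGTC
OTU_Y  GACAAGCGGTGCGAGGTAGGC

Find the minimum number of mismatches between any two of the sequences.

4

Pairwise Hamming distances:
  OTU_L vs OTU_H: 4
  OTU_L vs OTU_Y: 9
  OTU_H vs OTU_Y: 10
The smallest is 4, between OTU_L and OTU_H.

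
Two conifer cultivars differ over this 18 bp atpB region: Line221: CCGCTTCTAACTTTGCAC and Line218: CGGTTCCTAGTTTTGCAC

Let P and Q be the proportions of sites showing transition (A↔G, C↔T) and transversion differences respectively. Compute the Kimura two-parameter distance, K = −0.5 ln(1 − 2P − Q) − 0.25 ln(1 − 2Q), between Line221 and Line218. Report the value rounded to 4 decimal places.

0.3760

Mismatches occur at site 2 (C→G, transversion), site 4 (C→T, transition), site 6 (T→C, transition), site 10 (A→G, transition), site 11 (C→T, transition).
Of the 5 differences, 4 transitions and 1 transversion over 18 sites: P = 4/18 = 0.222222, Q = 1/18 = 0.055556.
d = −0.5·ln(0.500000) − 0.25·ln(0.888888) = −0.5·(-0.693147) − 0.25·(-0.117784) = 0.3760.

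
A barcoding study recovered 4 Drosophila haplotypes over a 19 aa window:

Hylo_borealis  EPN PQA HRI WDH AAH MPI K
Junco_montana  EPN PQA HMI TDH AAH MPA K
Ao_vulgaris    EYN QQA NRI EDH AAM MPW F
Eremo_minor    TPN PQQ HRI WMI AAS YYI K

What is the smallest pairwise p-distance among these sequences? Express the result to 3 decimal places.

0.158

Pairwise Hamming distances:
  Hylo_borealis vs Junco_montana: 3
  Hylo_borealis vs Ao_vulgaris: 7
  Hylo_borealis vs Eremo_minor: 7
  Junco_montana vs Ao_vulgaris: 8
  Junco_montana vs Eremo_minor: 10
  Ao_vulgaris vs Eremo_minor: 13
The smallest is 3 mismatches, between Hylo_borealis and Junco_montana; p = 3/19 = 0.158.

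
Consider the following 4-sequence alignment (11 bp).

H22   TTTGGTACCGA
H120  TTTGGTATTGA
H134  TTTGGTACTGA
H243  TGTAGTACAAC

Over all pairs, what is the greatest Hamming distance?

6

Pairwise Hamming distances:
  H22 vs H120: 2
  H22 vs H134: 1
  H22 vs H243: 5
  H120 vs H134: 1
  H120 vs H243: 6
  H134 vs H243: 5
The largest is 6, between H120 and H243.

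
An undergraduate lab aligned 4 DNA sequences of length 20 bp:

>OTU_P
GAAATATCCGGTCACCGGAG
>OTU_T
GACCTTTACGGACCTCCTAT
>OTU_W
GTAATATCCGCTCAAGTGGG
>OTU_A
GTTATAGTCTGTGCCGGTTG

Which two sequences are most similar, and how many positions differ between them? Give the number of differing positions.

Pairwise Hamming distances:
  OTU_P vs OTU_T: 10
  OTU_P vs OTU_W: 6
  OTU_P vs OTU_A: 10
  OTU_T vs OTU_W: 14
  OTU_T vs OTU_A: 14
  OTU_W vs OTU_A: 11
The smallest is 6, between OTU_P and OTU_W.

6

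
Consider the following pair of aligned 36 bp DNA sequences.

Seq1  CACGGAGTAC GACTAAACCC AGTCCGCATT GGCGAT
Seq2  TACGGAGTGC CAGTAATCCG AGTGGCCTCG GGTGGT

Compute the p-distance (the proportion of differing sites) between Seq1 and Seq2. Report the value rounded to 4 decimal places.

Mismatches occur at site 1 (C→T), site 9 (A→G), site 11 (G→C), site 13 (C→G), site 17 (A→T), site 20 (C→G), site 24 (C→G), site 25 (C→G), site 26 (G→C), site 28 (A→T), site 29 (T→C), site 30 (T→G), site 33 (C→T), site 35 (A→G).
There are 14 differences over 36 sites, so p = 14/36 = 0.3889.

0.3889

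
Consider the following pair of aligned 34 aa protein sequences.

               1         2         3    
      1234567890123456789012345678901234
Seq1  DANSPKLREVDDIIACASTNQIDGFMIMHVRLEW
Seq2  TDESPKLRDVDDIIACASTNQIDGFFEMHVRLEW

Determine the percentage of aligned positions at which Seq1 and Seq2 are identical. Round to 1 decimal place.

Differing sites — 1:D/T; 2:A/D; 3:N/E; 9:E/D; 26:M/F; 27:I/E.
28 of the 34 sites match, so the percent identity is 28/34 × 100 = 82.4%.

82.4%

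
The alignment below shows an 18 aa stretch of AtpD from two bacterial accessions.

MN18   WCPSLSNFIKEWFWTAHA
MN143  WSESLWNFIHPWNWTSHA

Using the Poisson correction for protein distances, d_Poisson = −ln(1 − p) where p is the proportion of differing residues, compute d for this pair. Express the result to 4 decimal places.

The sequences differ at positions 2 (C/S), 3 (P/E), 6 (S/W), 10 (K/H), 11 (E/P), 13 (F/N), 16 (A/S).
p = 7/18 = 0.388889.
d = −ln(1 − 0.388889) = −ln(0.611111) = 0.4925.

0.4925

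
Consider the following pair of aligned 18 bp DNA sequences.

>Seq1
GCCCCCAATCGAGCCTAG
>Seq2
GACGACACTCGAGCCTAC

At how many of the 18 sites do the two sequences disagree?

5

Mismatches occur at site 2 (C→A), site 4 (C→G), site 5 (C→A), site 8 (A→C), site 18 (G→C).
That gives 5 mismatches out of 18 aligned sites, so the Hamming distance is 5.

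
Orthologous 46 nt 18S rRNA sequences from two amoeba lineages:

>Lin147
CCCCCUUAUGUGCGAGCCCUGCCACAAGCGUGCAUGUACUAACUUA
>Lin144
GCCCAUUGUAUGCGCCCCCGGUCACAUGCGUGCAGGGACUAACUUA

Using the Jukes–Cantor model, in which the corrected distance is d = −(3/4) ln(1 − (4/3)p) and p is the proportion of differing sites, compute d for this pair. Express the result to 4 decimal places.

Differing sites — 1:C/G; 5:C/A; 8:A/G; 10:G/A; 15:A/C; 16:G/C; 20:U/G; 22:C/U; 27:A/U; 35:U/G; 37:U/G.
p = 11/46 = 0.239130.
d = −0.75 · ln(1 − (4/3)·0.239130) = −0.75 · ln(0.681160) = −0.75 · (-0.383958) = 0.2880.

0.2880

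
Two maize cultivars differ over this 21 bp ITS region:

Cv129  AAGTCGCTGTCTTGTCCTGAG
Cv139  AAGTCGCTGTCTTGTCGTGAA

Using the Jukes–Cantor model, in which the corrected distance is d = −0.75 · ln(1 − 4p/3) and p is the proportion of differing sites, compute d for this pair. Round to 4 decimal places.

0.1019

Mismatches occur at site 17 (C↔G), site 21 (G↔A).
p = 2/21 = 0.095238.
d = −0.75 · ln(1 − (4/3)·0.095238) = −0.75 · ln(0.873016) = −0.75 · (-0.135801) = 0.1019.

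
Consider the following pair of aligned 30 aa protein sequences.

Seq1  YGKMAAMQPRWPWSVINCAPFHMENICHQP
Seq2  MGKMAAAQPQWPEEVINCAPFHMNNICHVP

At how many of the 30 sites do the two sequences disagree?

The sequences differ at positions 1 (Y/M), 7 (M/A), 10 (R/Q), 13 (W/E), 14 (S/E), 24 (E/N), 29 (Q/V).
That gives 7 mismatches out of 30 aligned sites, so the Hamming distance is 7.

7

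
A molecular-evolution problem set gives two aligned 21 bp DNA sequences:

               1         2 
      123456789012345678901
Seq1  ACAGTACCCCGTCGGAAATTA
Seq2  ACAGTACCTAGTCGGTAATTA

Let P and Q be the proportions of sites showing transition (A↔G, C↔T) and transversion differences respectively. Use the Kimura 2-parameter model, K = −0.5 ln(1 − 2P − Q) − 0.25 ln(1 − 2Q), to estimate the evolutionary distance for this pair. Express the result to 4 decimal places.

0.1585

Differing sites — 9:C/T (Ti); 10:C/A (Tv); 16:A/T (Tv).
Of the 3 differences, 1 transition and 2 transversions over 21 sites: P = 1/21 = 0.047619, Q = 2/21 = 0.095238.
d = −0.5·ln(0.809524) − 0.25·ln(0.809524) = −0.5·(-0.211309) − 0.25·(-0.211309) = 0.1585.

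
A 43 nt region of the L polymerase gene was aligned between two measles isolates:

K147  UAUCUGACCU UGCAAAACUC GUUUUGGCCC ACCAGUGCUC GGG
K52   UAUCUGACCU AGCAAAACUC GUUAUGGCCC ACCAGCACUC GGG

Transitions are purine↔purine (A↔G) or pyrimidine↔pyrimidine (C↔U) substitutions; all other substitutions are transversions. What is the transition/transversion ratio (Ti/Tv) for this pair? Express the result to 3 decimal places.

1.000

The sequences differ at positions 11 (U/A, transversion), 24 (U/A, transversion), 36 (U/C, transition), 37 (G/A, transition).
Of the 4 differences, 2 transitions and 2 transversions, so Ti/Tv = 2/2 = 1.000.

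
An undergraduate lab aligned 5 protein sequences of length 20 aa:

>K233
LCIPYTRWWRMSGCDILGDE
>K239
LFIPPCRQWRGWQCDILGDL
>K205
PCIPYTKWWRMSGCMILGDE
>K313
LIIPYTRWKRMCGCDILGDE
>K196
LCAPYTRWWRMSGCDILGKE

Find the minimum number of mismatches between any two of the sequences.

Pairwise Hamming distances:
  K233 vs K239: 8
  K233 vs K205: 3
  K233 vs K313: 3
  K233 vs K196: 2
  K239 vs K205: 11
  K239 vs K313: 9
  K239 vs K196: 10
  K205 vs K313: 6
  K205 vs K196: 5
  K313 vs K196: 5
The smallest is 2, between K233 and K196.

2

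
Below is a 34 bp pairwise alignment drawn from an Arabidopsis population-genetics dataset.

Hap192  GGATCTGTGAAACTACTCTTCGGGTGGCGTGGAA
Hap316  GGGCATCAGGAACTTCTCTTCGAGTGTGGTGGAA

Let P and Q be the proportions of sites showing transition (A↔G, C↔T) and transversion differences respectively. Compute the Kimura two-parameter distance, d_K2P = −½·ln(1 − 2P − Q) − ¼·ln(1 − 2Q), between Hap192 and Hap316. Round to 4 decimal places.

0.3741

The sequences differ at positions 3 (A/G, transition), 4 (T/C, transition), 5 (C/A, transversion), 7 (G/C, transversion), 8 (T/A, transversion), 10 (A/G, transition), 15 (A/T, transversion), 23 (G/A, transition), 27 (G/T, transversion), 28 (C/G, transversion).
Of the 10 differences, 4 transitions and 6 transversions over 34 sites: P = 4/34 = 0.117647, Q = 6/34 = 0.176471.
d = −0.5·ln(0.588235) − 0.25·ln(0.647058) = −0.5·(-0.530629) − 0.25·(-0.435319) = 0.3741.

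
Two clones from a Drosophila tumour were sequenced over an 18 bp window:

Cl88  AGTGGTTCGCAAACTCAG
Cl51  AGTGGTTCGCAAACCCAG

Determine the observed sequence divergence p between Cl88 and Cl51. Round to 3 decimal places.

The sequences differ at position 15 (T/C).
There are 1 differences over 18 sites, so p = 1/18 = 0.056.

0.056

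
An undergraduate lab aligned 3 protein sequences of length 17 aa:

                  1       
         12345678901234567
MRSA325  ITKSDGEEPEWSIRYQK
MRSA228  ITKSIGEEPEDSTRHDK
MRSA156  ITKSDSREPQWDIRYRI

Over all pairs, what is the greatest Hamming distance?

Pairwise Hamming distances:
  MRSA325 vs MRSA228: 5
  MRSA325 vs MRSA156: 6
  MRSA228 vs MRSA156: 10
The largest is 10, between MRSA228 and MRSA156.

10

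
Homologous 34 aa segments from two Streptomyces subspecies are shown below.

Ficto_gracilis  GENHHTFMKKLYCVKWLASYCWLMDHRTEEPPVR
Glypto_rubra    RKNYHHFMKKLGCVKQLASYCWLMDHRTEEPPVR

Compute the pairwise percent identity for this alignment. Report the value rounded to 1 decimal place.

82.4%

Mismatches occur at site 1 (G/R), site 2 (E/K), site 4 (H/Y), site 6 (T/H), site 12 (Y/G), site 16 (W/Q).
28 of the 34 sites match, so the percent identity is 28/34 × 100 = 82.4%.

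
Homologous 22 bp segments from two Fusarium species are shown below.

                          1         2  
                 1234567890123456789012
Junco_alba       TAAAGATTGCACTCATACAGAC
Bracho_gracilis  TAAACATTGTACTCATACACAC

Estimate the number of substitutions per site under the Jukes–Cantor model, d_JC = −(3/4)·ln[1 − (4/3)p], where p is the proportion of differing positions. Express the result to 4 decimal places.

The sequences differ at positions 5 (G/C), 10 (C/T), 20 (G/C).
p = 3/22 = 0.136364.
d = −0.75 · ln(1 − (4/3)·0.136364) = −0.75 · ln(0.818181) = −0.75 · (-0.200672) = 0.1505.

0.1505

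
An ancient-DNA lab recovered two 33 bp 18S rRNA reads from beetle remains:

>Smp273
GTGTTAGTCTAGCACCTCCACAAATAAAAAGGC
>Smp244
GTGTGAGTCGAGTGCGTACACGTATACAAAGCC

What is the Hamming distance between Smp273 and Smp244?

10

The sequences differ at positions 5 (T/G), 10 (T/G), 13 (C/T), 14 (A/G), 16 (C/G), 18 (C/A), 22 (A/G), 23 (A/T), 27 (A/C), 32 (G/C).
That gives 10 mismatches out of 33 aligned sites, so the Hamming distance is 10.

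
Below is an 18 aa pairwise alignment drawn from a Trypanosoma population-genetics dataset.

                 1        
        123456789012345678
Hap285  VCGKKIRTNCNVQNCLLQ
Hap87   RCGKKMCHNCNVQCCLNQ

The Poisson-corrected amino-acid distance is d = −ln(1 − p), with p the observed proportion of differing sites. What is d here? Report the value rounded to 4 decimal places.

Mismatches occur at site 1 (V↔R), site 6 (I↔M), site 7 (R↔C), site 8 (T↔H), site 14 (N↔C), site 17 (L↔N).
p = 6/18 = 0.333333.
d = −ln(1 − 0.333333) = −ln(0.666667) = 0.4055.

0.4055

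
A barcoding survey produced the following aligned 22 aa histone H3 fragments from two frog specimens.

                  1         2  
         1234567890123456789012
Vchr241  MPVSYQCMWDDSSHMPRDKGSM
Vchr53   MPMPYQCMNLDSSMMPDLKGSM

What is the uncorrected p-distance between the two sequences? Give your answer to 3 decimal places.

Differing sites — 3:V/M; 4:S/P; 9:W/N; 10:D/L; 14:H/M; 17:R/D; 18:D/L.
There are 7 differences over 22 sites, so p = 7/22 = 0.318.

0.318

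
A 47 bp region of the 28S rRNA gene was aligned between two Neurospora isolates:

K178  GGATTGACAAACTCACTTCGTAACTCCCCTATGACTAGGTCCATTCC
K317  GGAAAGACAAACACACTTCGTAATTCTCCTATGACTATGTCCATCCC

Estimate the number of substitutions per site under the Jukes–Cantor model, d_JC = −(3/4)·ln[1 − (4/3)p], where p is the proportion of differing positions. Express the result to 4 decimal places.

0.1660

Differing sites — 4:T/A; 5:T/A; 13:T/A; 24:C/T; 27:C/T; 38:G/T; 45:T/C.
p = 7/47 = 0.148936.
d = −0.75 · ln(1 − (4/3)·0.148936) = −0.75 · ln(0.801419) = −0.75 · (-0.221371) = 0.1660.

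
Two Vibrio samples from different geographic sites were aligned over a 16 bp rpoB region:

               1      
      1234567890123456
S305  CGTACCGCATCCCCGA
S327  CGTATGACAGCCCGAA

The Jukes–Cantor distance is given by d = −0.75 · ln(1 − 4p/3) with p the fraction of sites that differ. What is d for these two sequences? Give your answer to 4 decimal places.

Mismatches occur at site 5 (C↔T), site 6 (C↔G), site 7 (G↔A), site 10 (T↔G), site 14 (C↔G), site 15 (G↔A).
p = 6/16 = 0.375000.
d = −0.75 · ln(1 − (4/3)·0.375000) = −0.75 · ln(0.500000) = −0.75 · (-0.693147) = 0.5199.

0.5199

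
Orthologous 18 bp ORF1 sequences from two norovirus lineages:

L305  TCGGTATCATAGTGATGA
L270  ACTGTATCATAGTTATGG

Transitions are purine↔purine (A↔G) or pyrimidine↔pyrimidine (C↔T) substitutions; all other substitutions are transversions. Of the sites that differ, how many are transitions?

The sequences differ at positions 1 (T/A, transversion), 3 (G/T, transversion), 14 (G/T, transversion), 18 (A/G, transition).
Of the 4 differences, 1 transition and 3 transversions, so the answer is 1.

1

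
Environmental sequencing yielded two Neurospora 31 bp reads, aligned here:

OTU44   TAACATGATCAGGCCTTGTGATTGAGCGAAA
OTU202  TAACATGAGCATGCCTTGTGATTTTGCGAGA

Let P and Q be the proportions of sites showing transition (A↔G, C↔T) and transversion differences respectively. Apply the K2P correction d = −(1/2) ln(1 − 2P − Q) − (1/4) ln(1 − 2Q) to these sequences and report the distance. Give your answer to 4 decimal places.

0.1822

Differing sites — 9:T/G (Tv); 12:G/T (Tv); 24:G/T (Tv); 25:A/T (Tv); 30:A/G (Ti).
Of the 5 differences, 1 transition and 4 transversions over 31 sites: P = 1/31 = 0.032258, Q = 4/31 = 0.129032.
d = −0.5·ln(0.806452) − 0.25·ln(0.741936) = −0.5·(-0.215111) − 0.25·(-0.298492) = 0.1822.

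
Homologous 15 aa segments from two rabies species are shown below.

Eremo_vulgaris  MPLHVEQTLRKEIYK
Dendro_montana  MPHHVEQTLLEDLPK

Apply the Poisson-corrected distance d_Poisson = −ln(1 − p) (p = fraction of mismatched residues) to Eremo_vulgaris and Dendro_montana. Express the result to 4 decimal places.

0.5108

Differing sites — 3:L/H; 10:R/L; 11:K/E; 12:E/D; 13:I/L; 14:Y/P.
p = 6/15 = 0.400000.
d = −ln(1 − 0.400000) = −ln(0.600000) = 0.5108.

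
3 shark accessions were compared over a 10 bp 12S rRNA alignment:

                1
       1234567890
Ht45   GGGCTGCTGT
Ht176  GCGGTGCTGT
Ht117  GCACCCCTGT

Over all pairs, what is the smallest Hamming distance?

2

Pairwise Hamming distances:
  Ht45 vs Ht176: 2
  Ht45 vs Ht117: 4
  Ht176 vs Ht117: 4
The smallest is 2, between Ht45 and Ht176.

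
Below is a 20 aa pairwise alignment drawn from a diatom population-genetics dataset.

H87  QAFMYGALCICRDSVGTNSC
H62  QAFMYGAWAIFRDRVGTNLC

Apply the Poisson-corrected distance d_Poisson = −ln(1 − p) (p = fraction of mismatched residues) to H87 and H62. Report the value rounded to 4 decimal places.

0.2877

The sequences differ at positions 8 (L/W), 9 (C/A), 11 (C/F), 14 (S/R), 19 (S/L).
p = 5/20 = 0.250000.
d = −ln(1 − 0.250000) = −ln(0.750000) = 0.2877.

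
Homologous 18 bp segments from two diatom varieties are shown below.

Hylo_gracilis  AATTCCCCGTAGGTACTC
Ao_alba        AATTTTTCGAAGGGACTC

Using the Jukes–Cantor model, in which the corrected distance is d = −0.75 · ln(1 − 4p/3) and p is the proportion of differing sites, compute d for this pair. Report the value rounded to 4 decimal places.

The sequences differ at positions 5 (C/T), 6 (C/T), 7 (C/T), 10 (T/A), 14 (T/G).
p = 5/18 = 0.277778.
d = −0.75 · ln(1 − (4/3)·0.277778) = −0.75 · ln(0.629629) = −0.75 · (-0.462625) = 0.3470.

0.3470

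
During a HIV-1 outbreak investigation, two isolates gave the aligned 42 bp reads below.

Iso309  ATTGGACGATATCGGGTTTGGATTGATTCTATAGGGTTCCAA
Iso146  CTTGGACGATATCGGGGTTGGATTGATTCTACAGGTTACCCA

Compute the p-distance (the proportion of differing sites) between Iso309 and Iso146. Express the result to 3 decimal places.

The sequences differ at positions 1 (A/C), 17 (T/G), 32 (T/C), 36 (G/T), 38 (T/A), 41 (A/C).
There are 6 differences over 42 sites, so p = 6/42 = 0.143.

0.143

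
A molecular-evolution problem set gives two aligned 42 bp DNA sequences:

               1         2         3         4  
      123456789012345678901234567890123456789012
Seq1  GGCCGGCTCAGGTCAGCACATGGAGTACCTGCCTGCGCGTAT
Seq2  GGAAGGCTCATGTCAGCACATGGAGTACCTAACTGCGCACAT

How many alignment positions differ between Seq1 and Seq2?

Mismatches occur at site 3 (C↔A), site 4 (C↔A), site 11 (G↔T), site 31 (G↔A), site 32 (C↔A), site 39 (G↔A), site 40 (T↔C).
That gives 7 mismatches out of 42 aligned sites, so the Hamming distance is 7.

7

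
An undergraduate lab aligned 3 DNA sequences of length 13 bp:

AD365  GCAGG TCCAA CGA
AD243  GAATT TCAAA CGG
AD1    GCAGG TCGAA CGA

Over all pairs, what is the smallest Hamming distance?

1

Pairwise Hamming distances:
  AD365 vs AD243: 5
  AD365 vs AD1: 1
  AD243 vs AD1: 5
The smallest is 1, between AD365 and AD1.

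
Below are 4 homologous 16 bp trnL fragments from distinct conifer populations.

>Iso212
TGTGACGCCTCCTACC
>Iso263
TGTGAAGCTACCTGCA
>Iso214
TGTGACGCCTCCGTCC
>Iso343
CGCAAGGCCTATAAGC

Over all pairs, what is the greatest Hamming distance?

12

Pairwise Hamming distances:
  Iso212 vs Iso263: 5
  Iso212 vs Iso214: 2
  Iso212 vs Iso343: 8
  Iso263 vs Iso214: 6
  Iso263 vs Iso343: 12
  Iso214 vs Iso343: 9
The largest is 12, between Iso263 and Iso343.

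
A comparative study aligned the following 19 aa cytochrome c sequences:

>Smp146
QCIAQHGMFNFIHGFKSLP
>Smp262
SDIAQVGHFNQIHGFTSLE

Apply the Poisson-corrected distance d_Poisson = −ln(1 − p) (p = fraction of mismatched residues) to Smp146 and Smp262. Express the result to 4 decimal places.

0.4595

Differing sites — 1:Q/S; 2:C/D; 6:H/V; 8:M/H; 11:F/Q; 16:K/T; 19:P/E.
p = 7/19 = 0.368421.
d = −ln(1 − 0.368421) = −ln(0.631579) = 0.4595.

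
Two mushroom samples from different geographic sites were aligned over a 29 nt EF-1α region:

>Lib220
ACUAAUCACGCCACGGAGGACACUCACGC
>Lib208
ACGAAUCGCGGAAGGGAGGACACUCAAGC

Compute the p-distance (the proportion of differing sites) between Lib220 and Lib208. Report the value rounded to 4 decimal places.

Mismatches occur at site 3 (U→G), site 8 (A→G), site 11 (C→G), site 12 (C→A), site 14 (C→G), site 27 (C→A).
There are 6 differences over 29 sites, so p = 6/29 = 0.2069.

0.2069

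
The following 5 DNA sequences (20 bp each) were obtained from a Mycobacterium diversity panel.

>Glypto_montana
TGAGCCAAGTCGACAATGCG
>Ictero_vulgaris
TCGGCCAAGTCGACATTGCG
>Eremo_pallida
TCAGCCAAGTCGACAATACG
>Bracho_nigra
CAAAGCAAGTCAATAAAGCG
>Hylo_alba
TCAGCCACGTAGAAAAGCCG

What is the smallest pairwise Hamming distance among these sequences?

2

Pairwise Hamming distances:
  Glypto_montana vs Ictero_vulgaris: 3
  Glypto_montana vs Eremo_pallida: 2
  Glypto_montana vs Bracho_nigra: 7
  Glypto_montana vs Hylo_alba: 6
  Ictero_vulgaris vs Eremo_pallida: 3
  Ictero_vulgaris vs Bracho_nigra: 9
  Ictero_vulgaris vs Hylo_alba: 7
  Eremo_pallida vs Bracho_nigra: 8
  Eremo_pallida vs Hylo_alba: 5
  Bracho_nigra vs Hylo_alba: 10
The smallest is 2, between Glypto_montana and Eremo_pallida.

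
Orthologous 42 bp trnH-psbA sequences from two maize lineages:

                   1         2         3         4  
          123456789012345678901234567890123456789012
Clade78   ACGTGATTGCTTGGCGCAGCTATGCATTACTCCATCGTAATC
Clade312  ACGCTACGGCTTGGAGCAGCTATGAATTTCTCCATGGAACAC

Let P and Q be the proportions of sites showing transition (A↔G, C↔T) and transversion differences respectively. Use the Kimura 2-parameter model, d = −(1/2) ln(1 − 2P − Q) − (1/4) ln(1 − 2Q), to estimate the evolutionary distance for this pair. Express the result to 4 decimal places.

0.3251

Differing sites — 4:T/C (Ti); 5:G/T (Tv); 7:T/C (Ti); 8:T/G (Tv); 15:C/A (Tv); 25:C/A (Tv); 29:A/T (Tv); 36:C/G (Tv); 38:T/A (Tv); 40:A/C (Tv); 41:T/A (Tv).
Of the 11 differences, 2 transitions and 9 transversions over 42 sites: P = 2/42 = 0.047619, Q = 9/42 = 0.214286.
d = −0.5·ln(0.690476) − 0.25·ln(0.571428) = −0.5·(-0.370374) − 0.25·(-0.559617) = 0.3251.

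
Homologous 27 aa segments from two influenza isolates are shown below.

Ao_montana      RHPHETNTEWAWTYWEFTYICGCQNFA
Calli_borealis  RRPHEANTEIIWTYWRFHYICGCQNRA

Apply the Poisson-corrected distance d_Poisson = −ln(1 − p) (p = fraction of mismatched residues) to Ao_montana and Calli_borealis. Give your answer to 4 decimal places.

0.3001

The sequences differ at positions 2 (H/R), 6 (T/A), 10 (W/I), 11 (A/I), 16 (E/R), 18 (T/H), 26 (F/R).
p = 7/27 = 0.259259.
d = −ln(1 − 0.259259) = −ln(0.740741) = 0.3001.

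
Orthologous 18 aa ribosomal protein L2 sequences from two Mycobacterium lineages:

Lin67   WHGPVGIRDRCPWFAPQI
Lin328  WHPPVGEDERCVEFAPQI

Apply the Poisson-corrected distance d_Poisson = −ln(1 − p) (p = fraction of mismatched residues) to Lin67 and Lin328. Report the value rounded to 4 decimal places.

Mismatches occur at site 3 (G/P), site 7 (I/E), site 8 (R/D), site 9 (D/E), site 12 (P/V), site 13 (W/E).
p = 6/18 = 0.333333.
d = −ln(1 − 0.333333) = −ln(0.666667) = 0.4055.

0.4055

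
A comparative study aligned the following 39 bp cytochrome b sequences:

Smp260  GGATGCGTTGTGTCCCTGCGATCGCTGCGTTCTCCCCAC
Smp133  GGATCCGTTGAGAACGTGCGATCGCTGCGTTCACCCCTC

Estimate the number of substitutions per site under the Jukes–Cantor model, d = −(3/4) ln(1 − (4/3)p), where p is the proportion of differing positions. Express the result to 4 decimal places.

0.2052

Mismatches occur at site 5 (G→C), site 11 (T→A), site 13 (T→A), site 14 (C→A), site 16 (C→G), site 33 (T→A), site 38 (A→T).
p = 7/39 = 0.179487.
d = −0.75 · ln(1 − (4/3)·0.179487) = −0.75 · ln(0.760684) = −0.75 · (-0.273537) = 0.2052.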